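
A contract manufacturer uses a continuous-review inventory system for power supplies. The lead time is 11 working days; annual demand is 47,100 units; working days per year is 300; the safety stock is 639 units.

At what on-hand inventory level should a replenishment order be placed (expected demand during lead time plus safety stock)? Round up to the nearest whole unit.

Daily demand d = 47,100 / 300 = 157.000 units/day
Demand during lead time = 157.000 × 11 = 1,727.00
Reorder point = 1,727.00 + 639 = 2,366.00 → round up

2,366 units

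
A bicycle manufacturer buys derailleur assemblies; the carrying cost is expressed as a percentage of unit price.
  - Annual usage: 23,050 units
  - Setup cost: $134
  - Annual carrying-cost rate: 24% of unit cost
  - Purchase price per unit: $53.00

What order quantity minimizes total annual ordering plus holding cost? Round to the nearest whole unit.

H = i·C = 0.24 × $53 = $12.7200 per unit-year
EOQ = √(2DS/H) = √(2 × 23,050 × 134 / 12.72)
    = √(485,644.65) ≈ 696.88

697 units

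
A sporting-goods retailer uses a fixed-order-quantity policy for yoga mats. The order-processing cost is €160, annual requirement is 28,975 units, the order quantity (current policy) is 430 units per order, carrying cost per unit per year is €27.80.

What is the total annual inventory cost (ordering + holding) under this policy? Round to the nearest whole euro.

€16,758

Annual ordering cost = (D/Q)·S = (28,975/430) × 160 = €10,781.40
Annual holding cost  = (Q/2)·H = (430/2) × 27.8 = €5,977.00
Total = €10,781.40 + €5,977.00 = €16,758.40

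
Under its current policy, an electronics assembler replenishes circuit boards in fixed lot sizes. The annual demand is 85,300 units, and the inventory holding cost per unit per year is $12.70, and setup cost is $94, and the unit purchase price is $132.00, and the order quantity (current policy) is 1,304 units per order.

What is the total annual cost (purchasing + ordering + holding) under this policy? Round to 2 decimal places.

$11,274,029.33

Annual ordering cost = (D/Q)·S = (85,300/1,304) × 94 = $6,148.93
Annual holding cost  = (Q/2)·H = (1,304/2) × 12.7 = $8,280.40
Purchase cost = D·C = 85,300 × 132 = $11,259,600.00
Total = $6,148.93 + $8,280.40 + $11,259,600.00 = $11,274,029.33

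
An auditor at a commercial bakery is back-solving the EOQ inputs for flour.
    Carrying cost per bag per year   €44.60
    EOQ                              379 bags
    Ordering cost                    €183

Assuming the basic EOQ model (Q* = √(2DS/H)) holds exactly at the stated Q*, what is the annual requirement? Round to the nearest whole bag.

17,504 bags per year

EOQ relation: Q² = 2DS/H, so rearrange for the unknown.
D = Q²H / (2S) = 379² × 44.6 / (2 × 183) = 17,503.79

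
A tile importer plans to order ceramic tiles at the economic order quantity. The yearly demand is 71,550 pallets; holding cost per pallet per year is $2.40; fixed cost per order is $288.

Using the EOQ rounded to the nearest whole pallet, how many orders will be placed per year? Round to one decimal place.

2DS/H = 2·71,550·288/2.4 = 17,172,000.00
EOQ = √17,172,000.00 ≈ 4,143.91 → Q = 4,144
N = D/Q = 71,550/4,144 ≈ 17.266 orders/yr

17.3 orders per year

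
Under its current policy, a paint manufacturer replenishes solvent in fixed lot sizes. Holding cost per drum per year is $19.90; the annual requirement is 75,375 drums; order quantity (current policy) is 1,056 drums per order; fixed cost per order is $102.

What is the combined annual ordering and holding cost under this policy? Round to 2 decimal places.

$17,787.74

Ordering: D/Q × S = 75,375/1,056 × $102 = $7,280.54
Holding:  Q/2 × H = 1,056/2 × $19.9 = $10,507.20
Total = $7,280.54 + $10,507.20 = $17,787.74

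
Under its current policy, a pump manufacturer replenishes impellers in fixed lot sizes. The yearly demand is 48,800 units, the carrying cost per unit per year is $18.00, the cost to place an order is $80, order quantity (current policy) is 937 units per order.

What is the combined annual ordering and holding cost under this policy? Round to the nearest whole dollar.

Orders/yr = 48,800/937 = 52.081; ordering cost = 52.081 × $80 = $4,166.49
Average inventory = 937/2 = 468.5; holding cost = 468.5 × $18 = $8,433.00
Total = $4,166.49 + $8,433.00 = $12,599.49

$12,599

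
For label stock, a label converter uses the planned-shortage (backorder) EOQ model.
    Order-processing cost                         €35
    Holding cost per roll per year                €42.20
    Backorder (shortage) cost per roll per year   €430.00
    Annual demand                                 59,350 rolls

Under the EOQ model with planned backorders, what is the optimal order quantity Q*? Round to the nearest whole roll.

Basic EOQ = √(2·59,350·35/42.2) = 313.764
Backorder adjustment √((H+b)/b) = √((42.2+430)/430) = 1.0479
Q* = 313.764 × 1.0479 ≈ 328.80

329 rolls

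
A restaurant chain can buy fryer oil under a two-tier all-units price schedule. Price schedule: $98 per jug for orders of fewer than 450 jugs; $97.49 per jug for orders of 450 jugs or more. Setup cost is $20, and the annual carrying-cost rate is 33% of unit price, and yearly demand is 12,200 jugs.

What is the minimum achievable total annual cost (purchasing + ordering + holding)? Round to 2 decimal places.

$1,197,158.85

H₁ = 33%×$98 = $32.3400;  H₂ = 33%×$97.49 = $32.1717
EOQ₁ = √(2×12,200×20/32.3400) = 122.84  (< 450, feasible at tier 1)
EOQ₂ = √(2×12,200×20/32.1717) = 123.16  (< 450 → use Q = 450 at tier-2 price)
TC(tier 1 (EOQ₁), Q≈122.8) = $1,199,572.65
TC(tier 2, Q≈450.0) = $1,197,158.85
Minimum at tier 2: $1,197,158.85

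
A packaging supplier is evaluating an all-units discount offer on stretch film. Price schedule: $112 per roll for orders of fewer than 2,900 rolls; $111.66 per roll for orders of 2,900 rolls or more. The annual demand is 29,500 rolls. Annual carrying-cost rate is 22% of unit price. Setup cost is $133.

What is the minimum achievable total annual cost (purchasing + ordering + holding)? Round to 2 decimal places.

$3,317,905.04

H₁ = 22%×$112 = $24.6400;  H₂ = 22%×$111.66 = $24.5652
EOQ₁ = √(2×29,500×133/24.6400) = 564.33  (< 2,900, feasible at tier 1)
EOQ₂ = √(2×29,500×133/24.5652) = 565.19  (< 2,900 → use Q = 2,900 at tier-2 price)
TC(tier 1 (EOQ₁), Q≈564.3) = $3,317,905.04
TC(tier 2, Q≈2,900.0) = $3,330,942.47
Minimum at tier 1 (EOQ₁): $3,317,905.04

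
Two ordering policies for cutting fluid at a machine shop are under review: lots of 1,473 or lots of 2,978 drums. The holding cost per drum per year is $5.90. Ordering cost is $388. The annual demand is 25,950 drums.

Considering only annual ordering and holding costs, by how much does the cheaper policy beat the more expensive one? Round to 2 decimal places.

For each Q, cost = (D/Q)·S + (Q/2)·H.
TC(1,473) = (25,950/1,473)×388 + (1,473/2)×5.9 = $11,180.79
TC(2,978) = (25,950/2,978)×388 + (2,978/2)×5.9 = $12,166.09
|ΔTC| = |$11,180.79 − $12,166.09| = $985.31

$985.31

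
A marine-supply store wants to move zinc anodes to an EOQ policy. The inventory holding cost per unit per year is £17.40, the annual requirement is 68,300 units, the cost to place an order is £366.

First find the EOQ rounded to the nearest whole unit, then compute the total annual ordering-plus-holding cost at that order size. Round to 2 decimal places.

2DS/H = 2·68,300·366/17.4 = 2,873,310.34
EOQ = √2,873,310.34 ≈ 1,695.08 → Q = 1,695 units
Annual ordering cost = (D/Q)·S = (68,300/1,695) × 366 = £14,747.96
Annual holding cost  = (Q/2)·H = (1,695/2) × 17.4 = £14,746.50
Total = £14,747.96 + £14,746.50 = £29,494.46

£29,494.46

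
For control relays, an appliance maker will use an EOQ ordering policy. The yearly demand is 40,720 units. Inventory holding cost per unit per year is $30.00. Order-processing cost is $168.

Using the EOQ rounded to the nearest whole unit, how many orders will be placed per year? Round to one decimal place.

60.3 orders per year

EOQ = √(2DS/H) = √(2 × 40,720 × 168 / 30)
    = √(456,064.00) ≈ 675.33 → Q = 675
Orders per year = D/Q = 40,720 / 675 = 60.326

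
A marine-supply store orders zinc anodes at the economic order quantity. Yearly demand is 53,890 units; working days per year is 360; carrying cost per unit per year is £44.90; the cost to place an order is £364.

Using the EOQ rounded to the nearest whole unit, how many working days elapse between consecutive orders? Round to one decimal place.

6.2 days

Q* = √(2·D·S / H) = √(2·53,890·364 / 44.9) = √873,762.1 ≈ 934.75 → Q = 935 units
Days between orders = 360 / (D/Q) = 360 / 57.636 ≈ 6.246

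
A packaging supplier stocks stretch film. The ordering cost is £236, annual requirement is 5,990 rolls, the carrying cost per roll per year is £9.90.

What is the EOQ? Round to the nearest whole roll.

Q* = √(2·D·S / H) = √(2·5,990·236 / 9.9) = √285,583.8 ≈ 534.40

534 rolls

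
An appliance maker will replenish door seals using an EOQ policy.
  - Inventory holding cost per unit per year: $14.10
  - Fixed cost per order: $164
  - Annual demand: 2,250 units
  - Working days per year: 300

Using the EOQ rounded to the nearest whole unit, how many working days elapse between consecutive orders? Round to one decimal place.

2DS/H = 2·2,250·164/14.1 = 52,340.43
EOQ = √52,340.43 ≈ 228.78 → Q = 229 units
Days between orders = 300 / (D/Q) = 300 / 9.825 ≈ 30.533

30.5 days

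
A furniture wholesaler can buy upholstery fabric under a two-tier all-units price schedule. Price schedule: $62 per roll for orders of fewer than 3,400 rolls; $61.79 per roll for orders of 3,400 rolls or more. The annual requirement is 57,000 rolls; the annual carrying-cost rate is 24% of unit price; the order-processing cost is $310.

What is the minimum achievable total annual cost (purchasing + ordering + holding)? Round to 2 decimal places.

$3,552,437.38

H₁ = 24%×$62 = $14.8800;  H₂ = 24%×$61.79 = $14.8296
EOQ₁ = √(2×57,000×310/14.8800) = 1,541.10  (< 3,400, feasible at tier 1)
EOQ₂ = √(2×57,000×310/14.8296) = 1,543.72  (< 3,400 → use Q = 3,400 at tier-2 price)
TC(tier 1 (EOQ₁), Q≈1,541.1) = $3,556,931.62
TC(tier 2, Q≈3,400.0) = $3,552,437.38
Minimum at tier 2: $3,552,437.38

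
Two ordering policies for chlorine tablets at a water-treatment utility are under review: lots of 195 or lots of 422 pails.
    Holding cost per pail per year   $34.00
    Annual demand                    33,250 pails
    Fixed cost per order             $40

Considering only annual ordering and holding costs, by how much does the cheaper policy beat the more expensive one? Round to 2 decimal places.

$190.15

TC(Q) = (D/Q)S + (Q/2)H
TC(195) = (33,250/195)×40 + (195/2)×34 = $10,135.51
TC(422) = (33,250/422)×40 + (422/2)×34 = $10,325.66
Lots of 195 are cheaper by $190.15.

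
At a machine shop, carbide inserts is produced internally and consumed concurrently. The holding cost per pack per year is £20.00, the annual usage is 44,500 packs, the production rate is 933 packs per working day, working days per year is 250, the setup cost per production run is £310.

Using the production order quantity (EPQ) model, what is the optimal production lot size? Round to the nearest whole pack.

1,306 packs

Daily demand d = 44,500/250 = 178.000; p = 933; 1 − d/p = 0.80922
EPQ = √(2DS / (H(1 − d/p)))
    = √(2 × 44,500 × 310 / (20 × 0.80922)) ≈ 1,305.65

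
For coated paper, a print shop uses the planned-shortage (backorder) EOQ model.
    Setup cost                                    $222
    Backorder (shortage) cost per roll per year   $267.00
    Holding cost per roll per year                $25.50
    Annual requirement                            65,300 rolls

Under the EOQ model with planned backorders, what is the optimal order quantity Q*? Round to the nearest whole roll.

1,116 rolls

Basic EOQ = √(2·65,300·222/25.5) = 1,066.297
Backorder adjustment √((H+b)/b) = √((25.5+267)/267) = 1.0467
Q* = 1,066.297 × 1.0467 ≈ 1,116.05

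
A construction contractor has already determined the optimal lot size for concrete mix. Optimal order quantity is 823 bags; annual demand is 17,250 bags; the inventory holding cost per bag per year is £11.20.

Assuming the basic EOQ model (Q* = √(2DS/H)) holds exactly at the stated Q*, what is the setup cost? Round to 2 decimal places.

£219.89

Since Q* = (2DS/H)^½, squaring gives Q*²·H = 2DS.
S = Q²H / (2D) = 823² × 11.2 / (2 × 17,250) = 219.8865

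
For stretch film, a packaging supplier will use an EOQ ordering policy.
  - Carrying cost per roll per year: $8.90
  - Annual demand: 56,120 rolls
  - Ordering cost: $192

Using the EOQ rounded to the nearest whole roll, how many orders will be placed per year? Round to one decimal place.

EOQ = √(2DS/H) = √(2 × 56,120 × 192 / 8.9)
    = √(2,421,357.30) ≈ 1,556.07 → Q = 1,556
N = D/Q = 56,120/1,556 ≈ 36.067 orders/yr

36.1 orders per year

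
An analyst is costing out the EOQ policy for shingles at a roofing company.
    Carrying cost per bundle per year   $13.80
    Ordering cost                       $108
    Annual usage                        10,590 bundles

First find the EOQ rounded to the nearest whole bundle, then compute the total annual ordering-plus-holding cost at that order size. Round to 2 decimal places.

Optimal lot size Q* = (2 × 10,590 × $108 / $13.8)^½ ≈ 407.13 → Q = 407 bundles
Orders/yr = 10,590/407 = 26.020; ordering cost = 26.020 × $108 = $2,810.12
Average inventory = 407/2 = 203.5; holding cost = 203.5 × $13.8 = $2,808.30
Total = $2,810.12 + $2,808.30 = $5,618.42

$5,618.42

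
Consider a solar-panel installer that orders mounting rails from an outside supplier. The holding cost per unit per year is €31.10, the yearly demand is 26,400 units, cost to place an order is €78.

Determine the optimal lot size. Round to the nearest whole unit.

2DS/H = 2·26,400·78/31.1 = 132,424.44
EOQ = √132,424.44 ≈ 363.90

364 units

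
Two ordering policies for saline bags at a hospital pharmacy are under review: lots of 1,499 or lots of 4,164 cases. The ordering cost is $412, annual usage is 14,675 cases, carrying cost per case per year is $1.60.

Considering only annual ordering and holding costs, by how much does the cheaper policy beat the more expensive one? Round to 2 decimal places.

$449.43

For each Q, cost = (D/Q)·S + (Q/2)·H.
TC(1,499) = (14,675/1,499)×412 + (1,499/2)×1.6 = $5,232.62
TC(4,164) = (14,675/4,164)×412 + (4,164/2)×1.6 = $4,783.19
|ΔTC| = |$5,232.62 − $4,783.19| = $449.43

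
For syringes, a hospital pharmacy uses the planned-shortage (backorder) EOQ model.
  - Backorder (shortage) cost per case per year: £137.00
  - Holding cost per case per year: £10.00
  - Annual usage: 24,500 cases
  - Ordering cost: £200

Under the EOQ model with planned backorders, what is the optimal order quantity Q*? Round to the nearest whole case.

Basic EOQ = √(2·24,500·200/10) = 989.949
Backorder adjustment √((H+b)/b) = √((10+137)/137) = 1.0359
Q* = 989.949 × 1.0359 ≈ 1,025.44

1,025 cases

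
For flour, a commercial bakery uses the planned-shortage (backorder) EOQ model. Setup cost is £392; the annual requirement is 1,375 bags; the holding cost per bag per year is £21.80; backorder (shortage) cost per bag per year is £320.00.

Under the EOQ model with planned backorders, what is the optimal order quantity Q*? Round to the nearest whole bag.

Q* = √(2DS/H) · √((H + b)/b)
   = √(2 × 1,375 × 392 / 21.8) · √((21.8 + 320) / 320)
   = 222.373 × 1.0335 ≈ 229.82

230 bags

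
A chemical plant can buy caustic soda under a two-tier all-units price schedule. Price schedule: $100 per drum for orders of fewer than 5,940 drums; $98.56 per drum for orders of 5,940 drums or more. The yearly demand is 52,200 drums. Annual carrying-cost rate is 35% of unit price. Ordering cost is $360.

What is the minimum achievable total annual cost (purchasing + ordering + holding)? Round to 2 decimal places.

H₁ = 35%×$100 = $35.0000;  H₂ = 35%×$98.56 = $34.4960
EOQ₁ = √(2×52,200×360/35.0000) = 1,036.26  (< 5,940, feasible at tier 1)
EOQ₂ = √(2×52,200×360/34.4960) = 1,043.80  (< 5,940 → use Q = 5,940 at tier-2 price)
TC(tier 1 (EOQ₁), Q≈1,036.3) = $5,256,269.00
TC(tier 2, Q≈5,940.0) = $5,250,448.76
Minimum at tier 2: $5,250,448.76

$5,250,448.76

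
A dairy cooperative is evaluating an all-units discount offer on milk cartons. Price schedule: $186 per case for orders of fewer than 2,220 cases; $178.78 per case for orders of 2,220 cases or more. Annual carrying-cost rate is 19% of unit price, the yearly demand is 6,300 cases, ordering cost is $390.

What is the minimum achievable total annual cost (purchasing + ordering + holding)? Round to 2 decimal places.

H₁ = 19%×$186 = $35.3400;  H₂ = 19%×$178.78 = $33.9682
EOQ₁ = √(2×6,300×390/35.3400) = 372.89  (< 2,220, feasible at tier 1)
EOQ₂ = √(2×6,300×390/33.9682) = 380.35  (< 2,220 → use Q = 2,220 at tier-2 price)
TC(tier 1 (EOQ₁), Q≈372.9) = $1,184,978.04
TC(tier 2, Q≈2,220.0) = $1,165,125.46
Minimum at tier 2: $1,165,125.46

$1,165,125.46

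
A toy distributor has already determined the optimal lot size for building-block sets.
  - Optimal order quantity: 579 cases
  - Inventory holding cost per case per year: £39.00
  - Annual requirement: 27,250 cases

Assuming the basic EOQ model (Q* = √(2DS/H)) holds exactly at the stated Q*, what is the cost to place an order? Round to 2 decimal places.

From Q* = √(2DS/H) ⇒ Q*² = 2DS/H.
S = Q²H / (2D) = 579² × 39 / (2 × 27,250) = 239.8972

£239.90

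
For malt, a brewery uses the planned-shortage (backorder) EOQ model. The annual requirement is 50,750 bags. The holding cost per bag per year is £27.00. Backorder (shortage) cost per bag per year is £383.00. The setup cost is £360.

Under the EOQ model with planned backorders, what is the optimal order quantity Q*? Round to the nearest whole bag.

1,204 bags

Basic EOQ = √(2·50,750·360/27) = 1,163.329
Backorder adjustment √((H+b)/b) = √((27+383)/383) = 1.0346
Q* = 1,163.329 × 1.0346 ≈ 1,203.64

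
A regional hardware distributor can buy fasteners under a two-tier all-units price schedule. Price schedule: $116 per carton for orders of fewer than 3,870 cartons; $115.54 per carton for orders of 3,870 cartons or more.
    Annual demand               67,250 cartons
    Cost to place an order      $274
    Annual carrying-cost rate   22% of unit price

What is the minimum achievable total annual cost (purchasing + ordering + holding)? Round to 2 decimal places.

$7,824,011.75

H₁ = 22%×$116 = $25.5200;  H₂ = 22%×$115.54 = $25.4188
EOQ₁ = √(2×67,250×274/25.5200) = 1,201.70  (< 3,870, feasible at tier 1)
EOQ₂ = √(2×67,250×274/25.4188) = 1,204.09  (< 3,870 → use Q = 3,870 at tier-2 price)
TC(tier 1 (EOQ₁), Q≈1,201.7) = $7,831,667.39
TC(tier 2, Q≈3,870.0) = $7,824,011.75
Minimum at tier 2: $7,824,011.75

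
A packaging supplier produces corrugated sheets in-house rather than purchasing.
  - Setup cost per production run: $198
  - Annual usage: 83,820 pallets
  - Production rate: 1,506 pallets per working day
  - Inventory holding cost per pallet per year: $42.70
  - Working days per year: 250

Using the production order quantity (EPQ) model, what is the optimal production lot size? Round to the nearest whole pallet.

1,000 pallets

Daily demand d = 83,820/250 = 335.280; p = 1506; 1 − d/p = 0.77737
EPQ = √(2DS / (H(1 − d/p)))
    = √(2 × 83,820 × 198 / (42.7 × 0.77737)) ≈ 999.98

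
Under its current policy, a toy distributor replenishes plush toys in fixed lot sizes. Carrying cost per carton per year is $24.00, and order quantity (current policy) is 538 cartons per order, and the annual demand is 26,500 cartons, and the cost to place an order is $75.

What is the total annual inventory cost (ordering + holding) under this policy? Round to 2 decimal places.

Annual ordering cost = (D/Q)·S = (26,500/538) × 75 = $3,694.24
Annual holding cost  = (Q/2)·H = (538/2) × 24 = $6,456.00
Total = $3,694.24 + $6,456.00 = $10,150.24

$10,150.24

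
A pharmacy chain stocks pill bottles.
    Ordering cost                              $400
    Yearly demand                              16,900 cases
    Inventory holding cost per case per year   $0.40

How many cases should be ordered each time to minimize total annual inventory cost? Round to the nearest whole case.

5,814 cases

2DS/H = 2·16,900·400/0.4 = 33,800,000.00
EOQ = √33,800,000.00 ≈ 5,813.78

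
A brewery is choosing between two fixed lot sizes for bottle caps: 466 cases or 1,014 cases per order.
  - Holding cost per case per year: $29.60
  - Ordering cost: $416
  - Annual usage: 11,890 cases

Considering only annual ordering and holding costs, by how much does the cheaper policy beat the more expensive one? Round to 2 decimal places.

$2,374.10

Annual cost at Q: ordering D·S/Q plus holding Q·H/2.
TC(466) = (11,890/466)×416 + (466/2)×29.6 = $17,511.05
TC(1,014) = (11,890/1,014)×416 + (1,014/2)×29.6 = $19,885.15
|ΔTC| = |$17,511.05 − $19,885.15| = $2,374.10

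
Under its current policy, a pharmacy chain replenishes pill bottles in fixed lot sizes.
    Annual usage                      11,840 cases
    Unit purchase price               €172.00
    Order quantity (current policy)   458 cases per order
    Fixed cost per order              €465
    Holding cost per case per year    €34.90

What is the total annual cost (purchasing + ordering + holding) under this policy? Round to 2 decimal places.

Ordering: D/Q × S = 11,840/458 × €465 = €12,020.96
Holding:  Q/2 × H = 458/2 × €34.9 = €7,992.10
Purchase cost = D·C = 11,840 × 172 = €2,036,480.00
Total = €12,020.96 + €7,992.10 + €2,036,480.00 = €2,056,493.06

€2,056,493.06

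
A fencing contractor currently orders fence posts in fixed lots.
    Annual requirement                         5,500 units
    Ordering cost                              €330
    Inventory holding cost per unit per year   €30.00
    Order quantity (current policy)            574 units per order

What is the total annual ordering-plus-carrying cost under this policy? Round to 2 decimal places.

Annual ordering cost = (D/Q)·S = (5,500/574) × 330 = €3,162.02
Annual holding cost  = (Q/2)·H = (574/2) × 30 = €8,610.00
Total = €3,162.02 + €8,610.00 = €11,772.02

€11,772.02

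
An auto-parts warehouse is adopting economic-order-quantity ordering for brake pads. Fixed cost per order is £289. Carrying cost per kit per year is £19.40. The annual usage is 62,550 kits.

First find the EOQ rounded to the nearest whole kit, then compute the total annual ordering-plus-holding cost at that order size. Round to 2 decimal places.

2DS/H = 2·62,550·289/19.4 = 1,863,603.09
EOQ = √1,863,603.09 ≈ 1,365.14 → Q = 1,365 kits
Orders/yr = 62,550/1,365 = 45.824; ordering cost = 45.824 × £289 = £13,243.19
Average inventory = 1,365/2 = 682.5; holding cost = 682.5 × £19.4 = £13,240.50
Total = £13,243.19 + £13,240.50 = £26,483.69

£26,483.69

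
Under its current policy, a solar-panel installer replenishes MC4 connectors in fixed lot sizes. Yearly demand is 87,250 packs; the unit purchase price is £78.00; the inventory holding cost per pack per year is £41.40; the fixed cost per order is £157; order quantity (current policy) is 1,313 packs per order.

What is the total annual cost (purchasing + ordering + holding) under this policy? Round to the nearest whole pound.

£6,843,112

Ordering: D/Q × S = 87,250/1,313 × £157 = £10,432.79
Holding:  Q/2 × H = 1,313/2 × £41.4 = £27,179.10
Purchase cost = D·C = 87,250 × 78 = £6,805,500.00
Total = £10,432.79 + £27,179.10 + £6,805,500.00 = £6,843,111.89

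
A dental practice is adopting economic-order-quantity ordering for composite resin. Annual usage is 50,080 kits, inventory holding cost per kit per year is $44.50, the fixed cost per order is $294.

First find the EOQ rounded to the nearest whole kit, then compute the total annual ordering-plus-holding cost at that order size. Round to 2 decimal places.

Optimal lot size Q* = (2 × 50,080 × $294 / $44.5)^½ ≈ 813.47 → Q = 813 kits
Orders/yr = 50,080/813 = 61.599; ordering cost = 61.599 × $294 = $18,110.11
Average inventory = 813/2 = 406.5; holding cost = 406.5 × $44.5 = $18,089.25
Total = $18,110.11 + $18,089.25 = $36,199.36

$36,199.36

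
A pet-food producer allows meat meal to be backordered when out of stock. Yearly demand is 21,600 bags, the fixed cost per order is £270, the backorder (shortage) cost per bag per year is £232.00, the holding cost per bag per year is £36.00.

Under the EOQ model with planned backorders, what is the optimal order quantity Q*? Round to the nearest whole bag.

612 bags

Q* = √(2DS/H) · √((H + b)/b)
   = √(2 × 21,600 × 270 / 36) · √((36 + 232) / 232)
   = 569.210 × 1.0748 ≈ 611.78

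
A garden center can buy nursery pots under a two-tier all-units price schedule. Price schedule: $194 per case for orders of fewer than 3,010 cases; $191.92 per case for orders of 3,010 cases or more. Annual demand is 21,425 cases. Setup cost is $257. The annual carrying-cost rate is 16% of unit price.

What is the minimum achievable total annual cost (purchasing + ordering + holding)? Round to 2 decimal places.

H₁ = 16%×$194 = $31.0400;  H₂ = 16%×$191.92 = $30.7072
EOQ₁ = √(2×21,425×257/31.0400) = 595.64  (< 3,010, feasible at tier 1)
EOQ₂ = √(2×21,425×257/30.7072) = 598.86  (< 3,010 → use Q = 3,010 at tier-2 price)
TC(tier 1 (EOQ₁), Q≈595.6) = $4,174,938.55
TC(tier 2, Q≈3,010.0) = $4,159,929.65
Minimum at tier 2: $4,159,929.65

$4,159,929.65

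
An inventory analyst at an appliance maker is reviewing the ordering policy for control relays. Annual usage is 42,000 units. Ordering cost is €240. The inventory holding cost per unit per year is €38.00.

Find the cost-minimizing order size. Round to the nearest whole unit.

Optimal lot size Q* = (2 × 42,000 × €240 / €38)^½ ≈ 728.37

728 units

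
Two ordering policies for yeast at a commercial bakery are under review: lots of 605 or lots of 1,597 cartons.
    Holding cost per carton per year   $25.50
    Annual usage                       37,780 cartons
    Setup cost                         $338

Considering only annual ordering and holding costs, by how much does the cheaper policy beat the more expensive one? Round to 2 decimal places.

For each Q, cost = (D/Q)·S + (Q/2)·H.
TC(605) = (37,780/605)×338 + (605/2)×25.5 = $28,820.59
TC(1,597) = (37,780/1,597)×338 + (1,597/2)×25.5 = $28,357.77
Lots of 1,597 are cheaper by $462.83.

$462.83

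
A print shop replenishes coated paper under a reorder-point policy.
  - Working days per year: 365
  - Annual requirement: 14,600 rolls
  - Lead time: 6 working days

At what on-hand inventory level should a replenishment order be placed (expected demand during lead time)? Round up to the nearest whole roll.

240 rolls

Daily demand d = 14,600 / 365 = 40.000 rolls/day
Demand during lead time = 40.000 × 6 = 240.00
Reorder point = 240.00 → round up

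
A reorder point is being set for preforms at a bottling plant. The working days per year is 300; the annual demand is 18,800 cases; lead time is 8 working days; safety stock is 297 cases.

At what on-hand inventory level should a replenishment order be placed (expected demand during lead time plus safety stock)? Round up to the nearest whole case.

799 cases

Daily demand d = 18,800 / 300 = 62.667 cases/day
Demand during lead time = 62.667 × 8 = 501.33
Reorder point = 501.33 + 297 = 798.33 → round up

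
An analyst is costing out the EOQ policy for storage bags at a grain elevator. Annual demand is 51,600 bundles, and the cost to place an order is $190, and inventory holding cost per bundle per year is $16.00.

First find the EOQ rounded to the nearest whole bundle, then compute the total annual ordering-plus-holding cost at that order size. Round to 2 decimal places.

$17,712.37

Q* = √(2·D·S / H) = √(2·51,600·190 / 16) = √1,225,500.0 ≈ 1,107.02 → Q = 1,107 bundles
Ordering: D/Q × S = 51,600/1,107 × $190 = $8,856.37
Holding:  Q/2 × H = 1,107/2 × $16 = $8,856.00
Total = $8,856.37 + $8,856.00 = $17,712.37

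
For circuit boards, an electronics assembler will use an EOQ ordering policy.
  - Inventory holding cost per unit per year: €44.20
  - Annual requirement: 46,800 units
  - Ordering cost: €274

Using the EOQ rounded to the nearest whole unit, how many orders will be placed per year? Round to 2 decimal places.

EOQ = √(2DS/H) = √(2 × 46,800 × 274 / 44.2)
    = √(580,235.29) ≈ 761.73 → Q = 762
N = D/Q = 46,800/762 ≈ 61.417 orders/yr

61.42 orders per year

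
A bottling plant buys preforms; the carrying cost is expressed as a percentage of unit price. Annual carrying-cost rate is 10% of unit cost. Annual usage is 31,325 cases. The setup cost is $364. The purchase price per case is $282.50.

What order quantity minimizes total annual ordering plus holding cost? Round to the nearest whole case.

898 cases

Carrying cost H = $282.5 × 10% = $28.2500/case/yr
EOQ = √(2DS/H) = √(2 × 31,325 × 364 / 28.25)
    = √(807,242.48) ≈ 898.47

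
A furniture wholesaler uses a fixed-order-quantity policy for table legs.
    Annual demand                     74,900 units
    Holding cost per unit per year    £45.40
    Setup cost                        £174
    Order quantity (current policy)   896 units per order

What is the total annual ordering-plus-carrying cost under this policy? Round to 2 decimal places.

£34,884.51

Orders/yr = 74,900/896 = 83.594; ordering cost = 83.594 × £174 = £14,545.31
Average inventory = 896/2 = 448; holding cost = 448 × £45.4 = £20,339.20
Total = £14,545.31 + £20,339.20 = £34,884.51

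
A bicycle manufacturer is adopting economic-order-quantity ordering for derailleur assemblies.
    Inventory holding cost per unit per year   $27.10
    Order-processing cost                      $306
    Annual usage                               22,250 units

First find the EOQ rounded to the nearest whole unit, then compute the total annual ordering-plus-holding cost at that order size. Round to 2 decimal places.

$19,209.91

2DS/H = 2·22,250·306/27.1 = 502,472.32
EOQ = √502,472.32 ≈ 708.85 → Q = 709 units
Orders/yr = 22,250/709 = 31.382; ordering cost = 31.382 × $306 = $9,602.96
Average inventory = 709/2 = 354.5; holding cost = 354.5 × $27.1 = $9,606.95
Total = $9,602.96 + $9,606.95 = $19,209.91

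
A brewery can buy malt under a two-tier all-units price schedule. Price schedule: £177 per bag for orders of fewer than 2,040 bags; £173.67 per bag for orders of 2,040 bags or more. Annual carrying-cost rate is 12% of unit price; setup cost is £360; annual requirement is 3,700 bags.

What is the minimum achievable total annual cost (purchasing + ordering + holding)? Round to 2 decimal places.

£662,422.19

H₁ = 12%×£177 = £21.2400;  H₂ = 12%×£173.67 = £20.8404
EOQ₁ = √(2×3,700×360/21.2400) = 354.15  (< 2,040, feasible at tier 1)
EOQ₂ = √(2×3,700×360/20.8404) = 357.53  (< 2,040 → use Q = 2,040 at tier-2 price)
TC(tier 1 (EOQ₁), Q≈354.2) = £662,422.19
TC(tier 2, Q≈2,040.0) = £664,489.15
Minimum at tier 1 (EOQ₁): £662,422.19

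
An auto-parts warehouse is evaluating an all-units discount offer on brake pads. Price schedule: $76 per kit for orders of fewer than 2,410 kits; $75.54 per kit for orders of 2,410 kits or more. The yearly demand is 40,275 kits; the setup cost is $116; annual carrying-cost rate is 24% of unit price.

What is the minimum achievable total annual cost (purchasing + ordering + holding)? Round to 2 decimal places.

H₁ = 24%×$76 = $18.2400;  H₂ = 24%×$75.54 = $18.1296
EOQ₁ = √(2×40,275×116/18.2400) = 715.73  (< 2,410, feasible at tier 1)
EOQ₂ = √(2×40,275×116/18.1296) = 717.91  (< 2,410 → use Q = 2,410 at tier-2 price)
TC(tier 1 (EOQ₁), Q≈715.7) = $3,073,954.92
TC(tier 2, Q≈2,410.0) = $3,066,158.22
Minimum at tier 2: $3,066,158.22

$3,066,158.22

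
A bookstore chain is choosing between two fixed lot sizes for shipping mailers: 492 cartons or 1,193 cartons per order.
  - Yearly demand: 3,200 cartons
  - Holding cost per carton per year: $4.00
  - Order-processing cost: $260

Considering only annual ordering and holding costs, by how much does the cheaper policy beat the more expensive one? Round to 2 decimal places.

Annual cost at Q: ordering D·S/Q plus holding Q·H/2.
TC(492) = (3,200/492)×260 + (492/2)×4 = $2,675.06
TC(1,193) = (3,200/1,193)×260 + (1,193/2)×4 = $3,083.40
Lots of 492 are cheaper by $408.34.

$408.34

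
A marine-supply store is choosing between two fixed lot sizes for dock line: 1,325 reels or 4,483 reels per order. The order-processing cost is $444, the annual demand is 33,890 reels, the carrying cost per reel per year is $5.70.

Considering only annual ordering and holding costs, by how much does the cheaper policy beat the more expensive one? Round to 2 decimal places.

For each Q, cost = (D/Q)·S + (Q/2)·H.
TC(1,325) = (33,890/1,325)×444 + (1,325/2)×5.7 = $15,132.60
TC(4,483) = (33,890/4,483)×444 + (4,483/2)×5.7 = $16,133.04
|ΔTC| = |$15,132.60 − $16,133.04| = $1,000.45

$1,000.45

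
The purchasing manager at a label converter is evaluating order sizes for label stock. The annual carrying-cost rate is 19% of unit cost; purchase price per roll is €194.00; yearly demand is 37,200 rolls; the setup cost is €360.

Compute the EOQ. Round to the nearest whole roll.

852 rolls

Carrying cost H = €194 × 19% = €36.8600/roll/yr
2DS/H = 2·37,200·360/36.86 = 726,641.35
EOQ = √726,641.35 ≈ 852.43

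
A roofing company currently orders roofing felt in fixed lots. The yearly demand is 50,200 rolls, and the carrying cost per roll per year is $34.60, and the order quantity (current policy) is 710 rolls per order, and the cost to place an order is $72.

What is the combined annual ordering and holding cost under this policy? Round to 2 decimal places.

Annual ordering cost = (D/Q)·S = (50,200/710) × 72 = $5,090.70
Annual holding cost  = (Q/2)·H = (710/2) × 34.6 = $12,283.00
Total = $5,090.70 + $12,283.00 = $17,373.70

$17,373.70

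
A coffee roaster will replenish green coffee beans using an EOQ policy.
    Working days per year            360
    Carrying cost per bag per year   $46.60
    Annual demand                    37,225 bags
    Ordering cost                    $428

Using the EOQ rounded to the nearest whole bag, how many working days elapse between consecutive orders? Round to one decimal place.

Q* = √(2·D·S / H) = √(2·37,225·428 / 46.6) = √683,789.7 ≈ 826.92 → Q = 827 bags
T = Q/D × 360 days = 827/37,225 × 360 = 7.998 days

8.0 days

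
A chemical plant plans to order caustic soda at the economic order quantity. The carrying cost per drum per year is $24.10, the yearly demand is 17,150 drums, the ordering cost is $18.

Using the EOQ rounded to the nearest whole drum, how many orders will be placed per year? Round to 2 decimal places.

107.19 orders per year

Optimal lot size Q* = (2 × 17,150 × $18 / $24.1)^½ ≈ 160.06 → Q = 160
N = D/Q = 17,150/160 ≈ 107.188 orders/yr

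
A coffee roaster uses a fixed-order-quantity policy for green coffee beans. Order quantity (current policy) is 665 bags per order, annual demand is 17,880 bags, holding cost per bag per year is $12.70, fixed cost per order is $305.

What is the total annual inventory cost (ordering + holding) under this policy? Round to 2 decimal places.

$12,423.35

Annual ordering cost = (D/Q)·S = (17,880/665) × 305 = $8,200.60
Annual holding cost  = (Q/2)·H = (665/2) × 12.7 = $4,222.75
Total = $8,200.60 + $4,222.75 = $12,423.35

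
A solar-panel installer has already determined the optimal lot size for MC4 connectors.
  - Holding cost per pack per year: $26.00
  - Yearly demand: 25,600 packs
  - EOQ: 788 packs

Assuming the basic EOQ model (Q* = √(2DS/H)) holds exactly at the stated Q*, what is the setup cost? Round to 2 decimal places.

$315.32

From Q* = √(2DS/H) ⇒ Q*² = 2DS/H.
S = Q²H / (2D) = 788² × 26 / (2 × 25,600) = 315.3231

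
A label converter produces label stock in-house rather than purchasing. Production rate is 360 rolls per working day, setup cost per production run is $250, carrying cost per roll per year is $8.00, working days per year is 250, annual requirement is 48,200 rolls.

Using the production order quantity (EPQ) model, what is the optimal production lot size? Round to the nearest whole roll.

2,547 rolls

Daily demand d = 48,200/250 = 192.800; p = 360; 1 − d/p = 0.46444
EPQ = √(2DS / (H(1 − d/p)))
    = √(2 × 48,200 × 250 / (8 × 0.46444)) ≈ 2,546.81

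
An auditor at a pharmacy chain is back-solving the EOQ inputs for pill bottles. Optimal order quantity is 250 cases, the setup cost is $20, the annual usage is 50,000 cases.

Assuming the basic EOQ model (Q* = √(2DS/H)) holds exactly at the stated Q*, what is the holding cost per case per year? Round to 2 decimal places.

From Q* = √(2DS/H) ⇒ Q*² = 2DS/H.
H = 2DS / Q² = 2 × 50,000 × 20 / 250² = 32.0000

$32.00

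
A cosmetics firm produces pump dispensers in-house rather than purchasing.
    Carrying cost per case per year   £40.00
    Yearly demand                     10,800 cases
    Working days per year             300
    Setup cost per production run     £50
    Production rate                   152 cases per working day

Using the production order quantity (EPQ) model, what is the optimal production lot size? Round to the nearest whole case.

188 cases

d = 10,800/300 = 36.0000 cases/day;  effective holding cost H(1 − d/p) = 40·(1 − 36.0000/152) = 30.52632
Q* = √(2DS / H_eff) = √(2·10,800·50 / 30.52632) ≈ 188.09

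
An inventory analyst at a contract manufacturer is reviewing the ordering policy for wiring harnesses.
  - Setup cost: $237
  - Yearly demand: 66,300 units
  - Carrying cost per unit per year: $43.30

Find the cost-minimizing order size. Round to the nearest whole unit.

Optimal lot size Q* = (2 × 66,300 × $237 / $43.3)^½ ≈ 851.93

852 units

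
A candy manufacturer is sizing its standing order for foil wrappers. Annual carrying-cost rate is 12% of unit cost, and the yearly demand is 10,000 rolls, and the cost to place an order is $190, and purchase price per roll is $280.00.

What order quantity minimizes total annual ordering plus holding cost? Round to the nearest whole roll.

Holding cost per roll per year: H = 12% × $280 = $33.6000
Q* = √(2·D·S / H) = √(2·10,000·190 / 33.6) = √113,095.2 ≈ 336.30

336 rolls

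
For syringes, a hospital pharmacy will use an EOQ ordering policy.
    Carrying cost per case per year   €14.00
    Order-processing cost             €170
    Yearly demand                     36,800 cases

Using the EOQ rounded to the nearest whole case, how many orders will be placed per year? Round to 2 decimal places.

38.94 orders per year

EOQ = √(2DS/H) = √(2 × 36,800 × 170 / 14)
    = √(893,714.29) ≈ 945.36 → Q = 945
N = D/Q = 36,800/945 ≈ 38.942 orders/yr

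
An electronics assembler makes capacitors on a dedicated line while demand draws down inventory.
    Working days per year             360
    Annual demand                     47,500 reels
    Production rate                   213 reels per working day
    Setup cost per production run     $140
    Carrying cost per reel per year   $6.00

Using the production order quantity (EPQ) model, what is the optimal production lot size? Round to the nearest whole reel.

2,414 reels

Daily demand d = 47,500/360 = 131.944; p = 213; 1 − d/p = 0.38054
EPQ = √(2DS / (H(1 − d/p)))
    = √(2 × 47,500 × 140 / (6 × 0.38054)) ≈ 2,413.51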